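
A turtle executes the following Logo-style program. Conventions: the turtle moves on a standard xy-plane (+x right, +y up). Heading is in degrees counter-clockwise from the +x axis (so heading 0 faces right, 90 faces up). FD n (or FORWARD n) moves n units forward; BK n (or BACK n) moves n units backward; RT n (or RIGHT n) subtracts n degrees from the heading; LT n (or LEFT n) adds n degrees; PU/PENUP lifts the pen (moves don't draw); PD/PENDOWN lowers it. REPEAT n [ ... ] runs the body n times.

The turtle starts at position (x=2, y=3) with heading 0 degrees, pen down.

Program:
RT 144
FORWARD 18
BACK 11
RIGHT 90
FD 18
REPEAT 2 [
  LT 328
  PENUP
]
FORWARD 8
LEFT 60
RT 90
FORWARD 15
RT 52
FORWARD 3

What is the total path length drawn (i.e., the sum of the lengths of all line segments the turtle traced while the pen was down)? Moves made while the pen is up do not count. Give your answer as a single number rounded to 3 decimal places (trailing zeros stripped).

Executing turtle program step by step:
Start: pos=(2,3), heading=0, pen down
RT 144: heading 0 -> 216
FD 18: (2,3) -> (-12.562,-7.58) [heading=216, draw]
BK 11: (-12.562,-7.58) -> (-3.663,-1.114) [heading=216, draw]
RT 90: heading 216 -> 126
FD 18: (-3.663,-1.114) -> (-14.243,13.448) [heading=126, draw]
REPEAT 2 [
  -- iteration 1/2 --
  LT 328: heading 126 -> 94
  PU: pen up
  -- iteration 2/2 --
  LT 328: heading 94 -> 62
  PU: pen up
]
FD 8: (-14.243,13.448) -> (-10.487,20.511) [heading=62, move]
LT 60: heading 62 -> 122
RT 90: heading 122 -> 32
FD 15: (-10.487,20.511) -> (2.233,28.46) [heading=32, move]
RT 52: heading 32 -> 340
FD 3: (2.233,28.46) -> (5.052,27.434) [heading=340, move]
Final: pos=(5.052,27.434), heading=340, 3 segment(s) drawn

Segment lengths:
  seg 1: (2,3) -> (-12.562,-7.58), length = 18
  seg 2: (-12.562,-7.58) -> (-3.663,-1.114), length = 11
  seg 3: (-3.663,-1.114) -> (-14.243,13.448), length = 18
Total = 47

Answer: 47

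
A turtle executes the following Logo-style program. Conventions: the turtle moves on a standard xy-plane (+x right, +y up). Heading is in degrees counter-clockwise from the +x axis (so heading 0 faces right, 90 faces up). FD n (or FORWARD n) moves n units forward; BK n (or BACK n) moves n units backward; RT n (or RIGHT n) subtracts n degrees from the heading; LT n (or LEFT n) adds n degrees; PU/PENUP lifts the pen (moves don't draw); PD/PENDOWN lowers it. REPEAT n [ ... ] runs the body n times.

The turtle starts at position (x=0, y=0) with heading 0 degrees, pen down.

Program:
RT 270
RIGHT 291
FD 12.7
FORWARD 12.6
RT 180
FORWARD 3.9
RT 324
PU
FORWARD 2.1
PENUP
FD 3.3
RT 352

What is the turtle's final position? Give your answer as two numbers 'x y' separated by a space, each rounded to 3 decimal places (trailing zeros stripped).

Executing turtle program step by step:
Start: pos=(0,0), heading=0, pen down
RT 270: heading 0 -> 90
RT 291: heading 90 -> 159
FD 12.7: (0,0) -> (-11.856,4.551) [heading=159, draw]
FD 12.6: (-11.856,4.551) -> (-23.62,9.067) [heading=159, draw]
RT 180: heading 159 -> 339
FD 3.9: (-23.62,9.067) -> (-19.979,7.669) [heading=339, draw]
RT 324: heading 339 -> 15
PU: pen up
FD 2.1: (-19.979,7.669) -> (-17.95,8.213) [heading=15, move]
PU: pen up
FD 3.3: (-17.95,8.213) -> (-14.763,9.067) [heading=15, move]
RT 352: heading 15 -> 23
Final: pos=(-14.763,9.067), heading=23, 3 segment(s) drawn

Answer: -14.763 9.067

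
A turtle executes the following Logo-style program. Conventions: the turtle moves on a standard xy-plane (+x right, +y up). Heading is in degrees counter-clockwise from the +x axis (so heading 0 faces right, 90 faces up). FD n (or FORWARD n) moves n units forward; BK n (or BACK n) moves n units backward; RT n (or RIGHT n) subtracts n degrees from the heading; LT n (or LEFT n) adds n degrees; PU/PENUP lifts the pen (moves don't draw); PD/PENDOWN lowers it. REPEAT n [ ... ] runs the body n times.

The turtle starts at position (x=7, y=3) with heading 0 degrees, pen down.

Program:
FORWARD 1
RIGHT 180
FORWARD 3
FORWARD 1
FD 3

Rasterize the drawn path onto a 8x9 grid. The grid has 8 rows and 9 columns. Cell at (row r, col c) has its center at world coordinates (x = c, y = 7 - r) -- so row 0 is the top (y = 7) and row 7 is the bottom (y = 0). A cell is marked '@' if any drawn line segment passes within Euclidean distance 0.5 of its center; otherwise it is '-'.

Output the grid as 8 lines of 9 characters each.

Answer: ---------
---------
---------
---------
-@@@@@@@@
---------
---------
---------

Derivation:
Segment 0: (7,3) -> (8,3)
Segment 1: (8,3) -> (5,3)
Segment 2: (5,3) -> (4,3)
Segment 3: (4,3) -> (1,3)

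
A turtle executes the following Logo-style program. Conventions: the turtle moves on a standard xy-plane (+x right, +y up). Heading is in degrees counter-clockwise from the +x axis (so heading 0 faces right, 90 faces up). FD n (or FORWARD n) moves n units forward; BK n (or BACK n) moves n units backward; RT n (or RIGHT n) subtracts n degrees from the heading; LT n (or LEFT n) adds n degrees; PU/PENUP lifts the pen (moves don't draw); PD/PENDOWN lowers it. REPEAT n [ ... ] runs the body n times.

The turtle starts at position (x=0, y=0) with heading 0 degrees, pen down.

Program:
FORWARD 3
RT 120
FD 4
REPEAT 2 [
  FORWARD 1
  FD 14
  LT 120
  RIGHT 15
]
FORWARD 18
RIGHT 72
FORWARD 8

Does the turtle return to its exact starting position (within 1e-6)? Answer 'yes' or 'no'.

Answer: no

Derivation:
Executing turtle program step by step:
Start: pos=(0,0), heading=0, pen down
FD 3: (0,0) -> (3,0) [heading=0, draw]
RT 120: heading 0 -> 240
FD 4: (3,0) -> (1,-3.464) [heading=240, draw]
REPEAT 2 [
  -- iteration 1/2 --
  FD 1: (1,-3.464) -> (0.5,-4.33) [heading=240, draw]
  FD 14: (0.5,-4.33) -> (-6.5,-16.454) [heading=240, draw]
  LT 120: heading 240 -> 0
  RT 15: heading 0 -> 345
  -- iteration 2/2 --
  FD 1: (-6.5,-16.454) -> (-5.534,-16.713) [heading=345, draw]
  FD 14: (-5.534,-16.713) -> (7.989,-20.337) [heading=345, draw]
  LT 120: heading 345 -> 105
  RT 15: heading 105 -> 90
]
FD 18: (7.989,-20.337) -> (7.989,-2.337) [heading=90, draw]
RT 72: heading 90 -> 18
FD 8: (7.989,-2.337) -> (15.597,0.135) [heading=18, draw]
Final: pos=(15.597,0.135), heading=18, 8 segment(s) drawn

Start position: (0, 0)
Final position: (15.597, 0.135)
Distance = 15.598; >= 1e-6 -> NOT closed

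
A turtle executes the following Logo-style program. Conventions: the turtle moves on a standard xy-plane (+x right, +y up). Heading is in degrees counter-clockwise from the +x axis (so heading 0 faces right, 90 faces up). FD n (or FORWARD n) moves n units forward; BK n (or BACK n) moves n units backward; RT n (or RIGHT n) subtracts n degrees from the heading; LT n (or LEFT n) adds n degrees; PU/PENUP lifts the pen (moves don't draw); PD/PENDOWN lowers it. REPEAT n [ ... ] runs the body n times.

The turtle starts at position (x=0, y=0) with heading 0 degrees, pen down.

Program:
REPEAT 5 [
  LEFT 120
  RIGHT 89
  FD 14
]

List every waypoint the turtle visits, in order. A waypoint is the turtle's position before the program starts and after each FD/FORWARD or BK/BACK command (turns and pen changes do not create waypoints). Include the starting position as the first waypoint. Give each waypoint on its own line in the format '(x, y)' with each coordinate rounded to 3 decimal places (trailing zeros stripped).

Executing turtle program step by step:
Start: pos=(0,0), heading=0, pen down
REPEAT 5 [
  -- iteration 1/5 --
  LT 120: heading 0 -> 120
  RT 89: heading 120 -> 31
  FD 14: (0,0) -> (12,7.211) [heading=31, draw]
  -- iteration 2/5 --
  LT 120: heading 31 -> 151
  RT 89: heading 151 -> 62
  FD 14: (12,7.211) -> (18.573,19.572) [heading=62, draw]
  -- iteration 3/5 --
  LT 120: heading 62 -> 182
  RT 89: heading 182 -> 93
  FD 14: (18.573,19.572) -> (17.84,33.553) [heading=93, draw]
  -- iteration 4/5 --
  LT 120: heading 93 -> 213
  RT 89: heading 213 -> 124
  FD 14: (17.84,33.553) -> (10.012,45.159) [heading=124, draw]
  -- iteration 5/5 --
  LT 120: heading 124 -> 244
  RT 89: heading 244 -> 155
  FD 14: (10.012,45.159) -> (-2.677,51.076) [heading=155, draw]
]
Final: pos=(-2.677,51.076), heading=155, 5 segment(s) drawn
Waypoints (6 total):
(0, 0)
(12, 7.211)
(18.573, 19.572)
(17.84, 33.553)
(10.012, 45.159)
(-2.677, 51.076)

Answer: (0, 0)
(12, 7.211)
(18.573, 19.572)
(17.84, 33.553)
(10.012, 45.159)
(-2.677, 51.076)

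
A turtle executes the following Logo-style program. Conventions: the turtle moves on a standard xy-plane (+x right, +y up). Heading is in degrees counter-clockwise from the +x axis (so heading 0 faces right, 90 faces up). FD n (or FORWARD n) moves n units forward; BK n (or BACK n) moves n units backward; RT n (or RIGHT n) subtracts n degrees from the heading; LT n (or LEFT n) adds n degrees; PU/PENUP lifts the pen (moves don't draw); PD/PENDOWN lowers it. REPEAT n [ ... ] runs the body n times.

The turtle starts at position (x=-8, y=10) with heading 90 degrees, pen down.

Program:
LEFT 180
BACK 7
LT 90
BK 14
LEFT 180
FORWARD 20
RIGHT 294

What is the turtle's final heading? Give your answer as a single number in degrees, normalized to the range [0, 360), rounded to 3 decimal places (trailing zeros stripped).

Answer: 246

Derivation:
Executing turtle program step by step:
Start: pos=(-8,10), heading=90, pen down
LT 180: heading 90 -> 270
BK 7: (-8,10) -> (-8,17) [heading=270, draw]
LT 90: heading 270 -> 0
BK 14: (-8,17) -> (-22,17) [heading=0, draw]
LT 180: heading 0 -> 180
FD 20: (-22,17) -> (-42,17) [heading=180, draw]
RT 294: heading 180 -> 246
Final: pos=(-42,17), heading=246, 3 segment(s) drawn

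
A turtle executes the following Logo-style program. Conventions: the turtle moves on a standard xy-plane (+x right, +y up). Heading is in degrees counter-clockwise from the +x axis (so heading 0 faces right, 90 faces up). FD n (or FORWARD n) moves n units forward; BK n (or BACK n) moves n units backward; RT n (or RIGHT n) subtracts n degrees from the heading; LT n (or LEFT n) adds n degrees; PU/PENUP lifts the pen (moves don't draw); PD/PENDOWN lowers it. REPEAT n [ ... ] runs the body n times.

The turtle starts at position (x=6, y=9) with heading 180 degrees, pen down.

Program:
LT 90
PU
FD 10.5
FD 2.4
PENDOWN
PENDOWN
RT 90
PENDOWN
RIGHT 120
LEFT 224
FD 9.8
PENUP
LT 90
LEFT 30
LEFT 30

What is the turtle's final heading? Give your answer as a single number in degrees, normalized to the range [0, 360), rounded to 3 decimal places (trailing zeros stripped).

Answer: 74

Derivation:
Executing turtle program step by step:
Start: pos=(6,9), heading=180, pen down
LT 90: heading 180 -> 270
PU: pen up
FD 10.5: (6,9) -> (6,-1.5) [heading=270, move]
FD 2.4: (6,-1.5) -> (6,-3.9) [heading=270, move]
PD: pen down
PD: pen down
RT 90: heading 270 -> 180
PD: pen down
RT 120: heading 180 -> 60
LT 224: heading 60 -> 284
FD 9.8: (6,-3.9) -> (8.371,-13.409) [heading=284, draw]
PU: pen up
LT 90: heading 284 -> 14
LT 30: heading 14 -> 44
LT 30: heading 44 -> 74
Final: pos=(8.371,-13.409), heading=74, 1 segment(s) drawn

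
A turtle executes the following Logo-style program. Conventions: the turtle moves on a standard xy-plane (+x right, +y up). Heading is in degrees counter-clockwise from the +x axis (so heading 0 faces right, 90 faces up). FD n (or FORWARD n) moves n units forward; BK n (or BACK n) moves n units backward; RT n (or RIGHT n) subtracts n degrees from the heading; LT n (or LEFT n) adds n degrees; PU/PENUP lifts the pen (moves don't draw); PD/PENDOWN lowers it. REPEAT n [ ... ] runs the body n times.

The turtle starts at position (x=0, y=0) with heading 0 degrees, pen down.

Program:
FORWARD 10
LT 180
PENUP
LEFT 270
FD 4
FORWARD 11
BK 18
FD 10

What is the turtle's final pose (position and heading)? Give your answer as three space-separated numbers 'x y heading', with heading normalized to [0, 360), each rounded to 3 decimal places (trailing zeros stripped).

Answer: 10 7 90

Derivation:
Executing turtle program step by step:
Start: pos=(0,0), heading=0, pen down
FD 10: (0,0) -> (10,0) [heading=0, draw]
LT 180: heading 0 -> 180
PU: pen up
LT 270: heading 180 -> 90
FD 4: (10,0) -> (10,4) [heading=90, move]
FD 11: (10,4) -> (10,15) [heading=90, move]
BK 18: (10,15) -> (10,-3) [heading=90, move]
FD 10: (10,-3) -> (10,7) [heading=90, move]
Final: pos=(10,7), heading=90, 1 segment(s) drawn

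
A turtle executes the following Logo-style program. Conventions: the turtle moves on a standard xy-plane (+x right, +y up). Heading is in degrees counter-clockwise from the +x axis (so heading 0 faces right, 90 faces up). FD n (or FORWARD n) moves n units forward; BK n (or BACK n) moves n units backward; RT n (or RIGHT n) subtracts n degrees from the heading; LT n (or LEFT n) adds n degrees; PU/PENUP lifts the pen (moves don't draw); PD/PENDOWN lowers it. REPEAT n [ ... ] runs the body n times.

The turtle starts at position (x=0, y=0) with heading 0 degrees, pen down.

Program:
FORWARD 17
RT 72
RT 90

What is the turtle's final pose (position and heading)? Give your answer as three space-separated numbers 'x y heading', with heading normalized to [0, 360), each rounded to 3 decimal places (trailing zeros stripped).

Answer: 17 0 198

Derivation:
Executing turtle program step by step:
Start: pos=(0,0), heading=0, pen down
FD 17: (0,0) -> (17,0) [heading=0, draw]
RT 72: heading 0 -> 288
RT 90: heading 288 -> 198
Final: pos=(17,0), heading=198, 1 segment(s) drawn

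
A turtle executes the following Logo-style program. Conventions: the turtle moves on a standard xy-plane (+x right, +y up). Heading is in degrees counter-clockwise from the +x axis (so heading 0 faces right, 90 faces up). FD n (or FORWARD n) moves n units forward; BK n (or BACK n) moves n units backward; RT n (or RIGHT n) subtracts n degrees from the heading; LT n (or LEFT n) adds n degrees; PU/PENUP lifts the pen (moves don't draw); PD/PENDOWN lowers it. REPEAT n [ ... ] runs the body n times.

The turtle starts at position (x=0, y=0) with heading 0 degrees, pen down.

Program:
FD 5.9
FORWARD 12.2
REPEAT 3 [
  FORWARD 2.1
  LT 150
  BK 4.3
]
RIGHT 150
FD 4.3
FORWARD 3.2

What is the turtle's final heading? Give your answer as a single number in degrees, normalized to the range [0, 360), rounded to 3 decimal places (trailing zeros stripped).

Answer: 300

Derivation:
Executing turtle program step by step:
Start: pos=(0,0), heading=0, pen down
FD 5.9: (0,0) -> (5.9,0) [heading=0, draw]
FD 12.2: (5.9,0) -> (18.1,0) [heading=0, draw]
REPEAT 3 [
  -- iteration 1/3 --
  FD 2.1: (18.1,0) -> (20.2,0) [heading=0, draw]
  LT 150: heading 0 -> 150
  BK 4.3: (20.2,0) -> (23.924,-2.15) [heading=150, draw]
  -- iteration 2/3 --
  FD 2.1: (23.924,-2.15) -> (22.105,-1.1) [heading=150, draw]
  LT 150: heading 150 -> 300
  BK 4.3: (22.105,-1.1) -> (19.955,2.624) [heading=300, draw]
  -- iteration 3/3 --
  FD 2.1: (19.955,2.624) -> (21.005,0.805) [heading=300, draw]
  LT 150: heading 300 -> 90
  BK 4.3: (21.005,0.805) -> (21.005,-3.495) [heading=90, draw]
]
RT 150: heading 90 -> 300
FD 4.3: (21.005,-3.495) -> (23.155,-7.219) [heading=300, draw]
FD 3.2: (23.155,-7.219) -> (24.755,-9.99) [heading=300, draw]
Final: pos=(24.755,-9.99), heading=300, 10 segment(s) drawn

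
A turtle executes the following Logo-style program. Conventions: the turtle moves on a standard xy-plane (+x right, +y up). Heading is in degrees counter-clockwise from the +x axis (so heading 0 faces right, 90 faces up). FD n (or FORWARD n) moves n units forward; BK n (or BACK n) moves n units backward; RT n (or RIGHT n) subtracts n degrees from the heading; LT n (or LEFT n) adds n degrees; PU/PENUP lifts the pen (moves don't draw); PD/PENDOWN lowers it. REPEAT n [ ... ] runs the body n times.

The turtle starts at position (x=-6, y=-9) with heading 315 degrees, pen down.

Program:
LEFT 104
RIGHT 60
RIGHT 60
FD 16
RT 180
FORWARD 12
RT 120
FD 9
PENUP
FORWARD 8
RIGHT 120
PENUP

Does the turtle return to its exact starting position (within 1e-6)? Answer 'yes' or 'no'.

Executing turtle program step by step:
Start: pos=(-6,-9), heading=315, pen down
LT 104: heading 315 -> 59
RT 60: heading 59 -> 359
RT 60: heading 359 -> 299
FD 16: (-6,-9) -> (1.757,-22.994) [heading=299, draw]
RT 180: heading 299 -> 119
FD 12: (1.757,-22.994) -> (-4.061,-12.498) [heading=119, draw]
RT 120: heading 119 -> 359
FD 9: (-4.061,-12.498) -> (4.938,-12.656) [heading=359, draw]
PU: pen up
FD 8: (4.938,-12.656) -> (12.937,-12.795) [heading=359, move]
RT 120: heading 359 -> 239
PU: pen up
Final: pos=(12.937,-12.795), heading=239, 3 segment(s) drawn

Start position: (-6, -9)
Final position: (12.937, -12.795)
Distance = 19.313; >= 1e-6 -> NOT closed

Answer: no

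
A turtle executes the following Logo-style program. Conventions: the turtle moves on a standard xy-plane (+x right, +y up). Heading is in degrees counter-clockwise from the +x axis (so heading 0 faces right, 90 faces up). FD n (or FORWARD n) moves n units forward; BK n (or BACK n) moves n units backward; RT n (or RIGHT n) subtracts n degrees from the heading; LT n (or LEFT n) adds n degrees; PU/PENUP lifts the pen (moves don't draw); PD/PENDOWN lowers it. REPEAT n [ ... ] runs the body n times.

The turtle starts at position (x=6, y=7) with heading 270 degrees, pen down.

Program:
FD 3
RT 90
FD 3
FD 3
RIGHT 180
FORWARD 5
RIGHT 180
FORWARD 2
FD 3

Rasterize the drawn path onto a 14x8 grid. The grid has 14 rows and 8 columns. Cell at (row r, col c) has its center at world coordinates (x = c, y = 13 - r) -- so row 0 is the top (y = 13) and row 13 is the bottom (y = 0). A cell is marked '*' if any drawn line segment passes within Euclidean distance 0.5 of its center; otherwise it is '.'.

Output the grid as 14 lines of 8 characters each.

Answer: ........
........
........
........
........
........
......*.
......*.
......*.
*******.
........
........
........
........

Derivation:
Segment 0: (6,7) -> (6,4)
Segment 1: (6,4) -> (3,4)
Segment 2: (3,4) -> (-0,4)
Segment 3: (-0,4) -> (5,4)
Segment 4: (5,4) -> (3,4)
Segment 5: (3,4) -> (-0,4)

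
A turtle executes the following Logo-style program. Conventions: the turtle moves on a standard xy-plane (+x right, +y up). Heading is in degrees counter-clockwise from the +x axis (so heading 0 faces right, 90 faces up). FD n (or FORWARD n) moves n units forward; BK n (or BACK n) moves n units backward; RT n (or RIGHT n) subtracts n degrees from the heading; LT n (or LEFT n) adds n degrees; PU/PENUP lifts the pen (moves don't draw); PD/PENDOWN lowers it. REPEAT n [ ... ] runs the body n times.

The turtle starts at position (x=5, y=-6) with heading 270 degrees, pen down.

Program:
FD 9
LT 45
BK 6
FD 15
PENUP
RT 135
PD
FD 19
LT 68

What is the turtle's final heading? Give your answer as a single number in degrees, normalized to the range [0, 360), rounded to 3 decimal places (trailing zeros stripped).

Executing turtle program step by step:
Start: pos=(5,-6), heading=270, pen down
FD 9: (5,-6) -> (5,-15) [heading=270, draw]
LT 45: heading 270 -> 315
BK 6: (5,-15) -> (0.757,-10.757) [heading=315, draw]
FD 15: (0.757,-10.757) -> (11.364,-21.364) [heading=315, draw]
PU: pen up
RT 135: heading 315 -> 180
PD: pen down
FD 19: (11.364,-21.364) -> (-7.636,-21.364) [heading=180, draw]
LT 68: heading 180 -> 248
Final: pos=(-7.636,-21.364), heading=248, 4 segment(s) drawn

Answer: 248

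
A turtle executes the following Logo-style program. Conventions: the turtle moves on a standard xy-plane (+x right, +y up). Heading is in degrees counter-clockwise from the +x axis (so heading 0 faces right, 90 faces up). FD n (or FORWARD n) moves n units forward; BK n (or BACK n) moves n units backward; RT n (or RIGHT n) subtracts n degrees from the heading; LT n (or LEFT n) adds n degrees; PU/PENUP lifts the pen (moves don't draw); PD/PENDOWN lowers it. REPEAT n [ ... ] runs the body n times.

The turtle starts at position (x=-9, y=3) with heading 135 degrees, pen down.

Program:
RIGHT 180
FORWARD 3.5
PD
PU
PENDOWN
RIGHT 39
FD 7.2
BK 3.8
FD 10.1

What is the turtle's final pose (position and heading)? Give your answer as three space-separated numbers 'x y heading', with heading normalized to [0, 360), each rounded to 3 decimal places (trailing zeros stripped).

Answer: -5.114 -12.901 276

Derivation:
Executing turtle program step by step:
Start: pos=(-9,3), heading=135, pen down
RT 180: heading 135 -> 315
FD 3.5: (-9,3) -> (-6.525,0.525) [heading=315, draw]
PD: pen down
PU: pen up
PD: pen down
RT 39: heading 315 -> 276
FD 7.2: (-6.525,0.525) -> (-5.773,-6.635) [heading=276, draw]
BK 3.8: (-5.773,-6.635) -> (-6.17,-2.856) [heading=276, draw]
FD 10.1: (-6.17,-2.856) -> (-5.114,-12.901) [heading=276, draw]
Final: pos=(-5.114,-12.901), heading=276, 4 segment(s) drawn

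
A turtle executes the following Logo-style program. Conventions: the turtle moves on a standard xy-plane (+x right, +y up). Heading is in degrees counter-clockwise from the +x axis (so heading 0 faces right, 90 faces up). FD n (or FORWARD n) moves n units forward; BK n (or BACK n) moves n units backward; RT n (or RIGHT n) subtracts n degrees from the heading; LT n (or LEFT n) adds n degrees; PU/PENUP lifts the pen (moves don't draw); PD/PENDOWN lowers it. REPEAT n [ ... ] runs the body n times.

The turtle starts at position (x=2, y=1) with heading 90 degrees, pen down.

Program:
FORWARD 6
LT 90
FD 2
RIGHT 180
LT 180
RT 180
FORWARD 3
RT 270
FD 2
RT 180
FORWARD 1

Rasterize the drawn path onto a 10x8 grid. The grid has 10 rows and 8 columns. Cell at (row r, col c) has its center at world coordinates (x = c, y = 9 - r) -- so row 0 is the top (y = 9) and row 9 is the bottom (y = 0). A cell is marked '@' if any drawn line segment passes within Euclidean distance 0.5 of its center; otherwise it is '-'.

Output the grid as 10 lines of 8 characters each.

Segment 0: (2,1) -> (2,7)
Segment 1: (2,7) -> (0,7)
Segment 2: (0,7) -> (3,7)
Segment 3: (3,7) -> (3,9)
Segment 4: (3,9) -> (3,8)

Answer: ---@----
---@----
@@@@----
--@-----
--@-----
--@-----
--@-----
--@-----
--@-----
--------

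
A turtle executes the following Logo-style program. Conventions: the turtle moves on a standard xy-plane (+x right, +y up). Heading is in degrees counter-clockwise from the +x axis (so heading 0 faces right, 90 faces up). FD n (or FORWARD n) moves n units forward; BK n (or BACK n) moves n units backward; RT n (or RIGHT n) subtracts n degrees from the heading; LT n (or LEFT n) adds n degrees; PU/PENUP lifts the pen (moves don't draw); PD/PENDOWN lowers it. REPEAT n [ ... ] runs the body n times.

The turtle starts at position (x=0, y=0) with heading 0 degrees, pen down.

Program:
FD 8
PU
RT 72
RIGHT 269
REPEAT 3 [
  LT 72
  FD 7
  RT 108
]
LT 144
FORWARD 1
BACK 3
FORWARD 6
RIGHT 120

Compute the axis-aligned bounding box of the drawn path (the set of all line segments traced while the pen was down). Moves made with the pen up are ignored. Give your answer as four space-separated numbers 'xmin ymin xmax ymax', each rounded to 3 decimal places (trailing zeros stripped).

Answer: 0 0 8 0

Derivation:
Executing turtle program step by step:
Start: pos=(0,0), heading=0, pen down
FD 8: (0,0) -> (8,0) [heading=0, draw]
PU: pen up
RT 72: heading 0 -> 288
RT 269: heading 288 -> 19
REPEAT 3 [
  -- iteration 1/3 --
  LT 72: heading 19 -> 91
  FD 7: (8,0) -> (7.878,6.999) [heading=91, move]
  RT 108: heading 91 -> 343
  -- iteration 2/3 --
  LT 72: heading 343 -> 55
  FD 7: (7.878,6.999) -> (11.893,12.733) [heading=55, move]
  RT 108: heading 55 -> 307
  -- iteration 3/3 --
  LT 72: heading 307 -> 19
  FD 7: (11.893,12.733) -> (18.511,15.012) [heading=19, move]
  RT 108: heading 19 -> 271
]
LT 144: heading 271 -> 55
FD 1: (18.511,15.012) -> (19.085,15.831) [heading=55, move]
BK 3: (19.085,15.831) -> (17.364,13.374) [heading=55, move]
FD 6: (17.364,13.374) -> (20.806,18.289) [heading=55, move]
RT 120: heading 55 -> 295
Final: pos=(20.806,18.289), heading=295, 1 segment(s) drawn

Segment endpoints: x in {0, 8}, y in {0}
xmin=0, ymin=0, xmax=8, ymax=0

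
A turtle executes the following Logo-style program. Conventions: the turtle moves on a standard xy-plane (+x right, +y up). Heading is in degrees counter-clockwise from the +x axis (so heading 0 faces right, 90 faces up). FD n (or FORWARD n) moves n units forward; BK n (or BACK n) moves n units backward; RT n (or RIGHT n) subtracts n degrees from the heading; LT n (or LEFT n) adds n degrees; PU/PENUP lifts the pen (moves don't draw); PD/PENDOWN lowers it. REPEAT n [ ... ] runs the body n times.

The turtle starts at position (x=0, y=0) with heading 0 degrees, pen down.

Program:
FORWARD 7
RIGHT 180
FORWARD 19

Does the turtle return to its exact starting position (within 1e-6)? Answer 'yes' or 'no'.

Answer: no

Derivation:
Executing turtle program step by step:
Start: pos=(0,0), heading=0, pen down
FD 7: (0,0) -> (7,0) [heading=0, draw]
RT 180: heading 0 -> 180
FD 19: (7,0) -> (-12,0) [heading=180, draw]
Final: pos=(-12,0), heading=180, 2 segment(s) drawn

Start position: (0, 0)
Final position: (-12, 0)
Distance = 12; >= 1e-6 -> NOT closed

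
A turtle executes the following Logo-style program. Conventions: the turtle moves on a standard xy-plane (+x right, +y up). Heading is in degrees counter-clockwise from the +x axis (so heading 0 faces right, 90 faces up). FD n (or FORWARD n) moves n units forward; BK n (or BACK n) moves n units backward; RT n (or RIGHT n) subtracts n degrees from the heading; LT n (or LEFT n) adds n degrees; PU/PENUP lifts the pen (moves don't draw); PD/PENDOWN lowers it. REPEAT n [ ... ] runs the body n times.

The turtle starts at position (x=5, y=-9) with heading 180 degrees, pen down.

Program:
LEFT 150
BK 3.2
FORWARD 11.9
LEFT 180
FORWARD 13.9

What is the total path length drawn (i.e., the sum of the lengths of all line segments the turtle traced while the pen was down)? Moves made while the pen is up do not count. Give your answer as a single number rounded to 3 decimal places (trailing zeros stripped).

Answer: 29

Derivation:
Executing turtle program step by step:
Start: pos=(5,-9), heading=180, pen down
LT 150: heading 180 -> 330
BK 3.2: (5,-9) -> (2.229,-7.4) [heading=330, draw]
FD 11.9: (2.229,-7.4) -> (12.534,-13.35) [heading=330, draw]
LT 180: heading 330 -> 150
FD 13.9: (12.534,-13.35) -> (0.497,-6.4) [heading=150, draw]
Final: pos=(0.497,-6.4), heading=150, 3 segment(s) drawn

Segment lengths:
  seg 1: (5,-9) -> (2.229,-7.4), length = 3.2
  seg 2: (2.229,-7.4) -> (12.534,-13.35), length = 11.9
  seg 3: (12.534,-13.35) -> (0.497,-6.4), length = 13.9
Total = 29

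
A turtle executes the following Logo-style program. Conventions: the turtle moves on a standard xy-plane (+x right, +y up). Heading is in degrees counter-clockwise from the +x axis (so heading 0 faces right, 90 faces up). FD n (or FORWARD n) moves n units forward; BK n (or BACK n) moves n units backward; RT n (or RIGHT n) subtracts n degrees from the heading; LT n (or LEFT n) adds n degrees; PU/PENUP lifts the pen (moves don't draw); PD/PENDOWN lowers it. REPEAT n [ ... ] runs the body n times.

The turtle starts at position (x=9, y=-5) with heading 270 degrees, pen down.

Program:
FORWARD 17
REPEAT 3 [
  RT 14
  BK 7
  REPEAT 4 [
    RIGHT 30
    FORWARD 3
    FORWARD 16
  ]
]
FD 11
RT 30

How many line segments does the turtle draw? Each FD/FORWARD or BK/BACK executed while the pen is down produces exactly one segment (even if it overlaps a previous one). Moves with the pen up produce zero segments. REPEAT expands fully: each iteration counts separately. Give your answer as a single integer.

Executing turtle program step by step:
Start: pos=(9,-5), heading=270, pen down
FD 17: (9,-5) -> (9,-22) [heading=270, draw]
REPEAT 3 [
  -- iteration 1/3 --
  RT 14: heading 270 -> 256
  BK 7: (9,-22) -> (10.693,-15.208) [heading=256, draw]
  REPEAT 4 [
    -- iteration 1/4 --
    RT 30: heading 256 -> 226
    FD 3: (10.693,-15.208) -> (8.609,-17.366) [heading=226, draw]
    FD 16: (8.609,-17.366) -> (-2.505,-28.875) [heading=226, draw]
    -- iteration 2/4 --
    RT 30: heading 226 -> 196
    FD 3: (-2.505,-28.875) -> (-5.389,-29.702) [heading=196, draw]
    FD 16: (-5.389,-29.702) -> (-20.769,-34.112) [heading=196, draw]
    -- iteration 3/4 --
    RT 30: heading 196 -> 166
    FD 3: (-20.769,-34.112) -> (-23.68,-33.387) [heading=166, draw]
    FD 16: (-23.68,-33.387) -> (-39.205,-29.516) [heading=166, draw]
    -- iteration 4/4 --
    RT 30: heading 166 -> 136
    FD 3: (-39.205,-29.516) -> (-41.363,-27.432) [heading=136, draw]
    FD 16: (-41.363,-27.432) -> (-52.872,-16.317) [heading=136, draw]
  ]
  -- iteration 2/3 --
  RT 14: heading 136 -> 122
  BK 7: (-52.872,-16.317) -> (-49.163,-22.254) [heading=122, draw]
  REPEAT 4 [
    -- iteration 1/4 --
    RT 30: heading 122 -> 92
    FD 3: (-49.163,-22.254) -> (-49.267,-19.256) [heading=92, draw]
    FD 16: (-49.267,-19.256) -> (-49.826,-3.265) [heading=92, draw]
    -- iteration 2/4 --
    RT 30: heading 92 -> 62
    FD 3: (-49.826,-3.265) -> (-48.417,-0.617) [heading=62, draw]
    FD 16: (-48.417,-0.617) -> (-40.906,13.511) [heading=62, draw]
    -- iteration 3/4 --
    RT 30: heading 62 -> 32
    FD 3: (-40.906,13.511) -> (-38.362,15.1) [heading=32, draw]
    FD 16: (-38.362,15.1) -> (-24.793,23.579) [heading=32, draw]
    -- iteration 4/4 --
    RT 30: heading 32 -> 2
    FD 3: (-24.793,23.579) -> (-21.795,23.684) [heading=2, draw]
    FD 16: (-21.795,23.684) -> (-5.804,24.242) [heading=2, draw]
  ]
  -- iteration 3/3 --
  RT 14: heading 2 -> 348
  BK 7: (-5.804,24.242) -> (-12.651,25.698) [heading=348, draw]
  REPEAT 4 [
    -- iteration 1/4 --
    RT 30: heading 348 -> 318
    FD 3: (-12.651,25.698) -> (-10.422,23.69) [heading=318, draw]
    FD 16: (-10.422,23.69) -> (1.468,12.984) [heading=318, draw]
    -- iteration 2/4 --
    RT 30: heading 318 -> 288
    FD 3: (1.468,12.984) -> (2.395,10.131) [heading=288, draw]
    FD 16: (2.395,10.131) -> (7.34,-5.086) [heading=288, draw]
    -- iteration 3/4 --
    RT 30: heading 288 -> 258
    FD 3: (7.34,-5.086) -> (6.716,-8.02) [heading=258, draw]
    FD 16: (6.716,-8.02) -> (3.389,-23.671) [heading=258, draw]
    -- iteration 4/4 --
    RT 30: heading 258 -> 228
    FD 3: (3.389,-23.671) -> (1.382,-25.9) [heading=228, draw]
    FD 16: (1.382,-25.9) -> (-9.324,-37.791) [heading=228, draw]
  ]
]
FD 11: (-9.324,-37.791) -> (-16.685,-45.965) [heading=228, draw]
RT 30: heading 228 -> 198
Final: pos=(-16.685,-45.965), heading=198, 29 segment(s) drawn
Segments drawn: 29

Answer: 29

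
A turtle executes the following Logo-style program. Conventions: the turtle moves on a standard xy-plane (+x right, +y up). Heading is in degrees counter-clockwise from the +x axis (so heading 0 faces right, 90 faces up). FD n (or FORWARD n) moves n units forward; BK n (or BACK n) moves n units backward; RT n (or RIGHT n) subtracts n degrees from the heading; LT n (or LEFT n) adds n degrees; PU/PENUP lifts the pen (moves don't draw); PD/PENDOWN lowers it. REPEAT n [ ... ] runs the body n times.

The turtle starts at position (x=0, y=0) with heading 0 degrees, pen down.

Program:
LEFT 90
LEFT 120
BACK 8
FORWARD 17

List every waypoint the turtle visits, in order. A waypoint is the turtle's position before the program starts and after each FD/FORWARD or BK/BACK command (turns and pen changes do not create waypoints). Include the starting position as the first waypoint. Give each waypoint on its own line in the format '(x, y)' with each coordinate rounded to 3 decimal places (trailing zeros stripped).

Answer: (0, 0)
(6.928, 4)
(-7.794, -4.5)

Derivation:
Executing turtle program step by step:
Start: pos=(0,0), heading=0, pen down
LT 90: heading 0 -> 90
LT 120: heading 90 -> 210
BK 8: (0,0) -> (6.928,4) [heading=210, draw]
FD 17: (6.928,4) -> (-7.794,-4.5) [heading=210, draw]
Final: pos=(-7.794,-4.5), heading=210, 2 segment(s) drawn
Waypoints (3 total):
(0, 0)
(6.928, 4)
(-7.794, -4.5)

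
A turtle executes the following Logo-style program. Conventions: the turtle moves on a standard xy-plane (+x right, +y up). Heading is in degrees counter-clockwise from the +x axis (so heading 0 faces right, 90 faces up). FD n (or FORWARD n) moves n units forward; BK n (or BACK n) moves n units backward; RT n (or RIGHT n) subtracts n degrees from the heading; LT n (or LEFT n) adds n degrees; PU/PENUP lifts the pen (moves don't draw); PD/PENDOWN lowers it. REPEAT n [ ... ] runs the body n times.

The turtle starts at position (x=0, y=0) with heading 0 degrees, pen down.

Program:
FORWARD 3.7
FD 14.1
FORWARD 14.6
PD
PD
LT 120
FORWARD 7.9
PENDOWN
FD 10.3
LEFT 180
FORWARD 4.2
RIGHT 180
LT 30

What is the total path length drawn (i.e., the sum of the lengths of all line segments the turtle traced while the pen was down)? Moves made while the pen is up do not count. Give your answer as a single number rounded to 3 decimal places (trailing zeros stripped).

Executing turtle program step by step:
Start: pos=(0,0), heading=0, pen down
FD 3.7: (0,0) -> (3.7,0) [heading=0, draw]
FD 14.1: (3.7,0) -> (17.8,0) [heading=0, draw]
FD 14.6: (17.8,0) -> (32.4,0) [heading=0, draw]
PD: pen down
PD: pen down
LT 120: heading 0 -> 120
FD 7.9: (32.4,0) -> (28.45,6.842) [heading=120, draw]
PD: pen down
FD 10.3: (28.45,6.842) -> (23.3,15.762) [heading=120, draw]
LT 180: heading 120 -> 300
FD 4.2: (23.3,15.762) -> (25.4,12.124) [heading=300, draw]
RT 180: heading 300 -> 120
LT 30: heading 120 -> 150
Final: pos=(25.4,12.124), heading=150, 6 segment(s) drawn

Segment lengths:
  seg 1: (0,0) -> (3.7,0), length = 3.7
  seg 2: (3.7,0) -> (17.8,0), length = 14.1
  seg 3: (17.8,0) -> (32.4,0), length = 14.6
  seg 4: (32.4,0) -> (28.45,6.842), length = 7.9
  seg 5: (28.45,6.842) -> (23.3,15.762), length = 10.3
  seg 6: (23.3,15.762) -> (25.4,12.124), length = 4.2
Total = 54.8

Answer: 54.8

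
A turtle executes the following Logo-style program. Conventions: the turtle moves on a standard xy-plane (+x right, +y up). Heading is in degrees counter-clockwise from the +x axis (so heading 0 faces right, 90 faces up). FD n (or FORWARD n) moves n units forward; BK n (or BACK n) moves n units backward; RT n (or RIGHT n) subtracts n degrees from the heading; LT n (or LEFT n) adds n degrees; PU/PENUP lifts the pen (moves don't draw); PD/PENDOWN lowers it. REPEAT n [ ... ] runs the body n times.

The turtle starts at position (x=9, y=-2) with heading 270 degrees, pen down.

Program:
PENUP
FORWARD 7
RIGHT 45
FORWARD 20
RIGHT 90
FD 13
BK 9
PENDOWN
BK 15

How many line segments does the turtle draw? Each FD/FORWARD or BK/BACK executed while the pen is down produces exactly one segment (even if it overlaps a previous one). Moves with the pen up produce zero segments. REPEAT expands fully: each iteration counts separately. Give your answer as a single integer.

Answer: 1

Derivation:
Executing turtle program step by step:
Start: pos=(9,-2), heading=270, pen down
PU: pen up
FD 7: (9,-2) -> (9,-9) [heading=270, move]
RT 45: heading 270 -> 225
FD 20: (9,-9) -> (-5.142,-23.142) [heading=225, move]
RT 90: heading 225 -> 135
FD 13: (-5.142,-23.142) -> (-14.335,-13.95) [heading=135, move]
BK 9: (-14.335,-13.95) -> (-7.971,-20.314) [heading=135, move]
PD: pen down
BK 15: (-7.971,-20.314) -> (2.636,-30.92) [heading=135, draw]
Final: pos=(2.636,-30.92), heading=135, 1 segment(s) drawn
Segments drawn: 1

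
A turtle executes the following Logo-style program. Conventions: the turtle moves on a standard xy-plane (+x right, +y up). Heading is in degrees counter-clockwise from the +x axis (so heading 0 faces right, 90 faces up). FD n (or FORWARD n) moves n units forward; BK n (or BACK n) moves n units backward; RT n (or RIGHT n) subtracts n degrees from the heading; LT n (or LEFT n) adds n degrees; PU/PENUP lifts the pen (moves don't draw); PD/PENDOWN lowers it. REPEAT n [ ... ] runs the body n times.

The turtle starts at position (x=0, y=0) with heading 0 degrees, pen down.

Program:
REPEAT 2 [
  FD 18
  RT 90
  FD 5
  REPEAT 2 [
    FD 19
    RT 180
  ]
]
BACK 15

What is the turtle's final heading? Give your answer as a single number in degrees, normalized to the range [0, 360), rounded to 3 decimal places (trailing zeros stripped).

Answer: 180

Derivation:
Executing turtle program step by step:
Start: pos=(0,0), heading=0, pen down
REPEAT 2 [
  -- iteration 1/2 --
  FD 18: (0,0) -> (18,0) [heading=0, draw]
  RT 90: heading 0 -> 270
  FD 5: (18,0) -> (18,-5) [heading=270, draw]
  REPEAT 2 [
    -- iteration 1/2 --
    FD 19: (18,-5) -> (18,-24) [heading=270, draw]
    RT 180: heading 270 -> 90
    -- iteration 2/2 --
    FD 19: (18,-24) -> (18,-5) [heading=90, draw]
    RT 180: heading 90 -> 270
  ]
  -- iteration 2/2 --
  FD 18: (18,-5) -> (18,-23) [heading=270, draw]
  RT 90: heading 270 -> 180
  FD 5: (18,-23) -> (13,-23) [heading=180, draw]
  REPEAT 2 [
    -- iteration 1/2 --
    FD 19: (13,-23) -> (-6,-23) [heading=180, draw]
    RT 180: heading 180 -> 0
    -- iteration 2/2 --
    FD 19: (-6,-23) -> (13,-23) [heading=0, draw]
    RT 180: heading 0 -> 180
  ]
]
BK 15: (13,-23) -> (28,-23) [heading=180, draw]
Final: pos=(28,-23), heading=180, 9 segment(s) drawn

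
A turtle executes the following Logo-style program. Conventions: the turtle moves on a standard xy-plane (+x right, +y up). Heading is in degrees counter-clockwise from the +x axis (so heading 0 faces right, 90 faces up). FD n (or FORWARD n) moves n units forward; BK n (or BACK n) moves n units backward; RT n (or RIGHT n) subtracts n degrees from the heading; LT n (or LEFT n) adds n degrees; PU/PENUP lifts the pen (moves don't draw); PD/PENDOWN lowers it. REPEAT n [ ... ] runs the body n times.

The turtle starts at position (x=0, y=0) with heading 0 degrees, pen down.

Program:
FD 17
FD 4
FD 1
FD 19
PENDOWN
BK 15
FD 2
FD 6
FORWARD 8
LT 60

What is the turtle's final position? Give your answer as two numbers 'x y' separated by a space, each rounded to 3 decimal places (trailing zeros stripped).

Executing turtle program step by step:
Start: pos=(0,0), heading=0, pen down
FD 17: (0,0) -> (17,0) [heading=0, draw]
FD 4: (17,0) -> (21,0) [heading=0, draw]
FD 1: (21,0) -> (22,0) [heading=0, draw]
FD 19: (22,0) -> (41,0) [heading=0, draw]
PD: pen down
BK 15: (41,0) -> (26,0) [heading=0, draw]
FD 2: (26,0) -> (28,0) [heading=0, draw]
FD 6: (28,0) -> (34,0) [heading=0, draw]
FD 8: (34,0) -> (42,0) [heading=0, draw]
LT 60: heading 0 -> 60
Final: pos=(42,0), heading=60, 8 segment(s) drawn

Answer: 42 0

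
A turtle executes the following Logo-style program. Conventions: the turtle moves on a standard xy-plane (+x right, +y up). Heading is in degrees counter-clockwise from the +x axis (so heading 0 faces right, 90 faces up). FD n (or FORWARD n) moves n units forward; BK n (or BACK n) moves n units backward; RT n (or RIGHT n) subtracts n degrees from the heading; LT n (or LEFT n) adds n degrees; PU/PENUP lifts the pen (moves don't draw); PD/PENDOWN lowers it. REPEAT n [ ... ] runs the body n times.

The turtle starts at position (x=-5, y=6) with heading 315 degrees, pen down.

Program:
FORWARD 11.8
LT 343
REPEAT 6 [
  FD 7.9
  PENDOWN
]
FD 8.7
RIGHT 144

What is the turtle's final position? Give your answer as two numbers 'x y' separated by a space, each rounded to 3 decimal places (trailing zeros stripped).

Executing turtle program step by step:
Start: pos=(-5,6), heading=315, pen down
FD 11.8: (-5,6) -> (3.344,-2.344) [heading=315, draw]
LT 343: heading 315 -> 298
REPEAT 6 [
  -- iteration 1/6 --
  FD 7.9: (3.344,-2.344) -> (7.053,-9.319) [heading=298, draw]
  PD: pen down
  -- iteration 2/6 --
  FD 7.9: (7.053,-9.319) -> (10.762,-16.294) [heading=298, draw]
  PD: pen down
  -- iteration 3/6 --
  FD 7.9: (10.762,-16.294) -> (14.47,-23.27) [heading=298, draw]
  PD: pen down
  -- iteration 4/6 --
  FD 7.9: (14.47,-23.27) -> (18.179,-30.245) [heading=298, draw]
  PD: pen down
  -- iteration 5/6 --
  FD 7.9: (18.179,-30.245) -> (21.888,-37.22) [heading=298, draw]
  PD: pen down
  -- iteration 6/6 --
  FD 7.9: (21.888,-37.22) -> (25.597,-44.196) [heading=298, draw]
  PD: pen down
]
FD 8.7: (25.597,-44.196) -> (29.681,-51.877) [heading=298, draw]
RT 144: heading 298 -> 154
Final: pos=(29.681,-51.877), heading=154, 8 segment(s) drawn

Answer: 29.681 -51.877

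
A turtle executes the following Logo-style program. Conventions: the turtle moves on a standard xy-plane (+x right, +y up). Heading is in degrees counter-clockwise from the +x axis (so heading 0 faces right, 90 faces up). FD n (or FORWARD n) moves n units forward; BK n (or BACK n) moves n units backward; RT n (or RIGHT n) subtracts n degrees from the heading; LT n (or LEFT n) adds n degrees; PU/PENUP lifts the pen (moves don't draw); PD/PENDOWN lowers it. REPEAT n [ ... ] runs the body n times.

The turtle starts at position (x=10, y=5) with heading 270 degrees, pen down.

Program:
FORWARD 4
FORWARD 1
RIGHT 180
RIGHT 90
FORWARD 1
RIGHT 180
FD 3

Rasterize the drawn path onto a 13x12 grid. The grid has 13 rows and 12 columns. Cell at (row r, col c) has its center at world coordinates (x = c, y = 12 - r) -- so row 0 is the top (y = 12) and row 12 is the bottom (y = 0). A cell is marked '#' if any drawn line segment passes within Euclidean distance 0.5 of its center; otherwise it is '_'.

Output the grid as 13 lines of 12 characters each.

Segment 0: (10,5) -> (10,1)
Segment 1: (10,1) -> (10,0)
Segment 2: (10,0) -> (11,0)
Segment 3: (11,0) -> (8,-0)

Answer: ____________
____________
____________
____________
____________
____________
____________
__________#_
__________#_
__________#_
__________#_
__________#_
________####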